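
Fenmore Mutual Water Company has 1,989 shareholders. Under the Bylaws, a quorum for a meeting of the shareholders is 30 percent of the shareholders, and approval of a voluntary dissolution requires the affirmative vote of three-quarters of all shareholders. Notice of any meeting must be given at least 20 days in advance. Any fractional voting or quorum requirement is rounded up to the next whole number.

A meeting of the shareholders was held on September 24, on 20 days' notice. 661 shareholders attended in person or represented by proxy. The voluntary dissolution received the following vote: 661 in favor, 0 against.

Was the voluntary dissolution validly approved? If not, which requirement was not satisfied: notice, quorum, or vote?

Notice: 20 days given; 20 required. Satisfied.
Quorum: 30% of 1,989 = 596.70, rounded up to 597; 661 present. Satisfied.
Vote: requires three-fourths of all shareholders (1,989); 3/4 of 1989 = 1491.75, rounded up to 1492, so 1,492 needed; 661 in favor. Not satisfied.

Invalid — vote requirement not satisfied.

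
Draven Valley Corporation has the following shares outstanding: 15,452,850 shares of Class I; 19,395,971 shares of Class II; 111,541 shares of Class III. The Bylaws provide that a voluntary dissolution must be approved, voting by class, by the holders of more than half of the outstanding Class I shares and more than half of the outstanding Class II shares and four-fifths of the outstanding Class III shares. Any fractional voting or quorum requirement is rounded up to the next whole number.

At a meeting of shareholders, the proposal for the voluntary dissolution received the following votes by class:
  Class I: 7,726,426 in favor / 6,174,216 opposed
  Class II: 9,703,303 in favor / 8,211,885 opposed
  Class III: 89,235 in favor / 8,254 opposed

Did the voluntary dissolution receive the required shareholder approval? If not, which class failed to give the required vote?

Class I: a majority of 15452850 is 7726426; 7,726,426 required, 7,726,426 in favor — approved.
Class II: a majority of 19395971 is 9697986; 9,697,986 required, 9,703,303 in favor — approved.
Class III: 4/5 of 111541 = 89232.80, rounded up to 89233; 89,233 required, 89,235 in favor — approved.

Approved — every class gave the required vote.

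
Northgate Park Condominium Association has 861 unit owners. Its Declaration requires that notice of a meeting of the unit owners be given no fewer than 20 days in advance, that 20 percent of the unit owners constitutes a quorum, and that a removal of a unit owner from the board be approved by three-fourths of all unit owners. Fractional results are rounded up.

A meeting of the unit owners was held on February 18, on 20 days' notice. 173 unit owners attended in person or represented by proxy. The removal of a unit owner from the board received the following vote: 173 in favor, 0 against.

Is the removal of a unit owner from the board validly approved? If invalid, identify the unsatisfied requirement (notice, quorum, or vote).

Invalid — vote requirement not satisfied.

Notice: 20 days given; 20 required. Satisfied.
Quorum: 20% of 861 = 172.20, rounded up to 173; 173 present. Satisfied.
Vote: requires three-fourths of all unit owners (861); 3/4 of 861 = 645.75, rounded up to 646, so 646 needed; 173 in favor. Not satisfied.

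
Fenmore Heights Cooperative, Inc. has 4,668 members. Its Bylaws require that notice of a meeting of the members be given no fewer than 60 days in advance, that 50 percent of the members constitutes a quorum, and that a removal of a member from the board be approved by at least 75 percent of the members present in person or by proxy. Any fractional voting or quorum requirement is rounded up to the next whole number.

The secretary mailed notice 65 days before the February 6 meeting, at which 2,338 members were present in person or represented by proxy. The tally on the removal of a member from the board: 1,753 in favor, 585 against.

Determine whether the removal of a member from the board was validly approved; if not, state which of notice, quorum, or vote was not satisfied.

Notice: 65 days given; 60 required. Satisfied.
Quorum: 50% of 4,668 = 2,334; 2,338 present. Satisfied.
Vote: requires three-fourths of those present (2,338); 3/4 of 2338 = 1753.50, rounded up to 1754, so 1,754 needed; 1,753 in favor. Not satisfied.

Invalid — vote requirement not satisfied.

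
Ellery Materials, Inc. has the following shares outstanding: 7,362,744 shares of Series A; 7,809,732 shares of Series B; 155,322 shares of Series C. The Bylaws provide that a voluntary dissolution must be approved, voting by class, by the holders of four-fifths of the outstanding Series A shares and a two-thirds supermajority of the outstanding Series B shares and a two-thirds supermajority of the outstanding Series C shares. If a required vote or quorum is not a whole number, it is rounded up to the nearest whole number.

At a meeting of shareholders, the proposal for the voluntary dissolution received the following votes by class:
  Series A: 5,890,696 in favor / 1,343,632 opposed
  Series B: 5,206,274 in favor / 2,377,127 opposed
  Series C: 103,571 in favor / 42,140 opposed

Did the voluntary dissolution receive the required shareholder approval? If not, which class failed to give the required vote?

Not approved — the Series B shares did not give the required vote.

Series A: 4/5 of 7362744 = 5890195.20, rounded up to 5890196; 5,890,196 required, 5,890,696 in favor — approved.
Series B: 2/3 of 7809732 = 5206488; 5,206,488 required, 5,206,274 in favor — not approved.
Series C: 2/3 of 155322 = 103548; 103,548 required, 103,571 in favor — approved.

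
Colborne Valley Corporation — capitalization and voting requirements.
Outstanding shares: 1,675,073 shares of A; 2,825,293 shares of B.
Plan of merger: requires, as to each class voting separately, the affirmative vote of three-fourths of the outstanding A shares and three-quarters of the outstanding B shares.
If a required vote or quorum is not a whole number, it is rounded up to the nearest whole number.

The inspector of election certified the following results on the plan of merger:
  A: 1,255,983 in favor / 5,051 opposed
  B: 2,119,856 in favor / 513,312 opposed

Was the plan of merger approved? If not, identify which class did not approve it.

Not approved — the A shares did not give the required vote.

A: 3/4 of 1675073 = 1256304.75, rounded up to 1256305; 1,256,305 required, 1,255,983 in favor — not approved.
B: 3/4 of 2825293 = 2118969.75, rounded up to 2118970; 2,118,970 required, 2,119,856 in favor — approved.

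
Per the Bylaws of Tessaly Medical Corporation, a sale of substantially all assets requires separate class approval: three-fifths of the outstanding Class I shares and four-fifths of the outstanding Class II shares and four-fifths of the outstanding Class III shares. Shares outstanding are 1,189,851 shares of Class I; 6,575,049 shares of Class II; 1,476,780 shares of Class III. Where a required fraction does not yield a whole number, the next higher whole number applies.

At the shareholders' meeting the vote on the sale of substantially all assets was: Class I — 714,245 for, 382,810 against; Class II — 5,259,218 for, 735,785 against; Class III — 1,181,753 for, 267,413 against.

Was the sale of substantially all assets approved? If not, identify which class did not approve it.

Not approved — the Class II shares did not give the required vote.

Class I: 3/5 of 1189851 = 713910.60, rounded up to 713911; 713,911 required, 714,245 in favor — approved.
Class II: 4/5 of 6575049 = 5260039.20, rounded up to 5260040; 5,260,040 required, 5,259,218 in favor — not approved.
Class III: 4/5 of 1476780 = 1181424; 1,181,424 required, 1,181,753 in favor — approved.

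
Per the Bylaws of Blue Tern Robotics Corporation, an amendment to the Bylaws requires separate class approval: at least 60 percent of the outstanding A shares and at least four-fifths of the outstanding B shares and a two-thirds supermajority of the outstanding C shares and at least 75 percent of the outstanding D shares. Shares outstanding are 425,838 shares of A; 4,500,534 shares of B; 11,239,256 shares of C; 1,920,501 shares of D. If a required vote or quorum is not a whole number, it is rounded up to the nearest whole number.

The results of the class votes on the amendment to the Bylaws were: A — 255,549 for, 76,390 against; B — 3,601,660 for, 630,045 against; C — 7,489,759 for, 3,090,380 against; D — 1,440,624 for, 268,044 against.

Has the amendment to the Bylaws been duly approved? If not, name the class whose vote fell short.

Not approved — the C shares did not give the required vote.

A: 3/5 of 425838 = 255502.80, rounded up to 255503; 255,503 required, 255,549 in favor — approved.
B: 4/5 of 4500534 = 3600427.20, rounded up to 3600428; 3,600,428 required, 3,601,660 in favor — approved.
C: 2/3 of 11239256 = 7492837.33, rounded up to 7492838; 7,492,838 required, 7,489,759 in favor — not approved.
D: 3/4 of 1920501 = 1440375.75, rounded up to 1440376; 1,440,376 required, 1,440,624 in favor — approved.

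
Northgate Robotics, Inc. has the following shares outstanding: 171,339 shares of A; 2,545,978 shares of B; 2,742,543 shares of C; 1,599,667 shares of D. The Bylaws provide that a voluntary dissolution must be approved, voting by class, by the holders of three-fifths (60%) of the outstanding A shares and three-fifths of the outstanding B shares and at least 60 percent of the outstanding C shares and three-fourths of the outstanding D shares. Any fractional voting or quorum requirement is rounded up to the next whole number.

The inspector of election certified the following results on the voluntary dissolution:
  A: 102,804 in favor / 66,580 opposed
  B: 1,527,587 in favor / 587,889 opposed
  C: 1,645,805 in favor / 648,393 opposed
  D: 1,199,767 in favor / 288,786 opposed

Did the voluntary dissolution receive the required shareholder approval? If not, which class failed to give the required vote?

A: 3/5 of 171339 = 102803.40, rounded up to 102804; 102,804 required, 102,804 in favor — approved.
B: 3/5 of 2545978 = 1527586.80, rounded up to 1527587; 1,527,587 required, 1,527,587 in favor — approved.
C: 3/5 of 2742543 = 1645525.80, rounded up to 1645526; 1,645,526 required, 1,645,805 in favor — approved.
D: 3/4 of 1599667 = 1199750.25, rounded up to 1199751; 1,199,751 required, 1,199,767 in favor — approved.

Approved — every class gave the required vote.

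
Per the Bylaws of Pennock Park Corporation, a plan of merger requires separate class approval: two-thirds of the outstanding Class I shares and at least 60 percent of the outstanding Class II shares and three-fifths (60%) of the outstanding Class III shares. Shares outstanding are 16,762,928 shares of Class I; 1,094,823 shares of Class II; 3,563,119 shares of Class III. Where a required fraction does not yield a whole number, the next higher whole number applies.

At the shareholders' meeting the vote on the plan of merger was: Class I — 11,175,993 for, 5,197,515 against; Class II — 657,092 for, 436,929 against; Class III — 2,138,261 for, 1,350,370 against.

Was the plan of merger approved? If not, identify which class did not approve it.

Class I: 2/3 of 16762928 = 11175285.33, rounded up to 11175286; 11,175,286 required, 11,175,993 in favor — approved.
Class II: 3/5 of 1094823 = 656893.80, rounded up to 656894; 656,894 required, 657,092 in favor — approved.
Class III: 3/5 of 3563119 = 2137871.40, rounded up to 2137872; 2,137,872 required, 2,138,261 in favor — approved.

Approved — every class gave the required vote.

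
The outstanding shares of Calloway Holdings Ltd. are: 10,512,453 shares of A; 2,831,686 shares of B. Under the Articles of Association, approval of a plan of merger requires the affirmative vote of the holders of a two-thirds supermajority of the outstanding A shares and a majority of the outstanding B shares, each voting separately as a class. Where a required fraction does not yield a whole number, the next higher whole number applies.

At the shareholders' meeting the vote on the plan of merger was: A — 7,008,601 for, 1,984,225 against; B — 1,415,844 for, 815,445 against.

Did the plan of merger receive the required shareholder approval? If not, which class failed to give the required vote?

A: 2/3 of 10512453 = 7008302; 7,008,302 required, 7,008,601 in favor — approved.
B: a majority of 2831686 is 1415844; 1,415,844 required, 1,415,844 in favor — approved.

Approved — every class gave the required vote.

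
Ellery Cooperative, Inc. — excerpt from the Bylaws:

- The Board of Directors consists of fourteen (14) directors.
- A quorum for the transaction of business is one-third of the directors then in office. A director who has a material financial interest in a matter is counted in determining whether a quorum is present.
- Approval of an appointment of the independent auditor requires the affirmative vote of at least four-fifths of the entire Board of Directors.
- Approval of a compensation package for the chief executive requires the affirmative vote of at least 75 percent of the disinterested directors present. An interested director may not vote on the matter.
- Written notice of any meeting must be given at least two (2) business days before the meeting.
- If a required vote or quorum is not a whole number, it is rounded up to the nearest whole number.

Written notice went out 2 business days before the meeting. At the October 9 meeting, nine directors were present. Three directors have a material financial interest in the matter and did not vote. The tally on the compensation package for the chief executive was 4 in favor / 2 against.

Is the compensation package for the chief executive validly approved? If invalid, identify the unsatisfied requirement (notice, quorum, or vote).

Invalid — vote requirement not satisfied.

Notice: 2 business days given; 2 required (2 ≥ 2). Satisfied.
Quorum: 9 present (interested directors count toward quorum); quorum is 5. Satisfied.
Vote: the compensation package for the chief executive requires three-fourths of the disinterested directors present (9 − 3 = 6). 3/4 of 6 = 4.50, rounded up to 5, so 5 affirmative votes are needed; 4 voted in favor. Not satisfied.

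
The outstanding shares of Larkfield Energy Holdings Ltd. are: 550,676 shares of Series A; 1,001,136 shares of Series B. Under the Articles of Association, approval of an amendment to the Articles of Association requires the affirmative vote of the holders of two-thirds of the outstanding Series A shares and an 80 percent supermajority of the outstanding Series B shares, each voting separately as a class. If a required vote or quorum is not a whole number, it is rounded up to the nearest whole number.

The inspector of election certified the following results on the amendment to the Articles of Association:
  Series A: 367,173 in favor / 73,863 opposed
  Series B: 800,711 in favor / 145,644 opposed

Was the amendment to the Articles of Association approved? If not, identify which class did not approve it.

Not approved — the Series B shares did not give the required vote.

Series A: 2/3 of 550676 = 367117.33, rounded up to 367118; 367,118 required, 367,173 in favor — approved.
Series B: 4/5 of 1001136 = 800908.80, rounded up to 800909; 800,909 required, 800,711 in favor — not approved.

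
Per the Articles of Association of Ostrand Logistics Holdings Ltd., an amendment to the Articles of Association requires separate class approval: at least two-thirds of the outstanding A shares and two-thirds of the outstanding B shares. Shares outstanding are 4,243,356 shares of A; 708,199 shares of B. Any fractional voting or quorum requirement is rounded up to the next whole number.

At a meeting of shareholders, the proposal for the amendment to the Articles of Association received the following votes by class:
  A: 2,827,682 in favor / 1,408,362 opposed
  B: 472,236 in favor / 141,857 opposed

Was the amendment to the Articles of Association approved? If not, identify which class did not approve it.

Not approved — the A shares did not give the required vote.

A: 2/3 of 4243356 = 2828904; 2,828,904 required, 2,827,682 in favor — not approved.
B: 2/3 of 708199 = 472132.67, rounded up to 472133; 472,133 required, 472,236 in favor — approved.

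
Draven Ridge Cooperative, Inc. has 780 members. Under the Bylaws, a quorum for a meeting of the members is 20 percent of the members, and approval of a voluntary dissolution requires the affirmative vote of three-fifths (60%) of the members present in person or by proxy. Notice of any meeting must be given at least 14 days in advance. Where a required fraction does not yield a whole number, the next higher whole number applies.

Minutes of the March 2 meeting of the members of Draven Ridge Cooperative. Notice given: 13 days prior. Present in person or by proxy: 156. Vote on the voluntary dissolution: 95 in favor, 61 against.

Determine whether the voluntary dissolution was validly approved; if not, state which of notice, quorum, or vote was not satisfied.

Notice: 13 days given; 14 required. Not satisfied.
Quorum: 20% of 780 = 156; 156 present. Satisfied.
Vote: requires three-fifths of those present (156); 3/5 of 156 = 93.60, rounded up to 94, so 94 needed; 95 in favor. Satisfied.

Invalid — notice requirement not satisfied.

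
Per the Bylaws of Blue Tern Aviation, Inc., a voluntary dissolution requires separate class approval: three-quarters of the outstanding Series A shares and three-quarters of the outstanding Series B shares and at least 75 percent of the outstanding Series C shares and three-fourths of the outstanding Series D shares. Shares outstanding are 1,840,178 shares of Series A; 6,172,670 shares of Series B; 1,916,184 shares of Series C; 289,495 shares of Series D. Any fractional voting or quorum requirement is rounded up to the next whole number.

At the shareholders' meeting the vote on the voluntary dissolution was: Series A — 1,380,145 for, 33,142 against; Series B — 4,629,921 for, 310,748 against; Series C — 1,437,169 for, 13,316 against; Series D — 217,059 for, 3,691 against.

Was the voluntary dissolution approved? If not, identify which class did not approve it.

Not approved — the Series D shares did not give the required vote.

Series A: 3/4 of 1840178 = 1380133.50, rounded up to 1380134; 1,380,134 required, 1,380,145 in favor — approved.
Series B: 3/4 of 6172670 = 4629502.50, rounded up to 4629503; 4,629,503 required, 4,629,921 in favor — approved.
Series C: 3/4 of 1916184 = 1437138; 1,437,138 required, 1,437,169 in favor — approved.
Series D: 3/4 of 289495 = 217121.25, rounded up to 217122; 217,122 required, 217,059 in favor — not approved.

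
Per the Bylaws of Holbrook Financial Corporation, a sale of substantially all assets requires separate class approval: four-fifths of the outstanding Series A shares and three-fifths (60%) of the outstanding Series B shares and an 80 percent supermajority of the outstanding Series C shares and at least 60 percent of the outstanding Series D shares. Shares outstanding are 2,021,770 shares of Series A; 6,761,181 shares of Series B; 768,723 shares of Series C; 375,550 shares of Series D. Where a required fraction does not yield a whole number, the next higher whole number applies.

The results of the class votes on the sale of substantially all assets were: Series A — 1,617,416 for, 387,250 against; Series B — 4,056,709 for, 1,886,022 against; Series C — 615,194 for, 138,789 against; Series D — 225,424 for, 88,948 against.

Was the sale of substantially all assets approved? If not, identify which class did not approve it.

Approved — every class gave the required vote.

Series A: 4/5 of 2021770 = 1617416; 1,617,416 required, 1,617,416 in favor — approved.
Series B: 3/5 of 6761181 = 4056708.60, rounded up to 4056709; 4,056,709 required, 4,056,709 in favor — approved.
Series C: 4/5 of 768723 = 614978.40, rounded up to 614979; 614,979 required, 615,194 in favor — approved.
Series D: 3/5 of 375550 = 225330; 225,330 required, 225,424 in favor — approved.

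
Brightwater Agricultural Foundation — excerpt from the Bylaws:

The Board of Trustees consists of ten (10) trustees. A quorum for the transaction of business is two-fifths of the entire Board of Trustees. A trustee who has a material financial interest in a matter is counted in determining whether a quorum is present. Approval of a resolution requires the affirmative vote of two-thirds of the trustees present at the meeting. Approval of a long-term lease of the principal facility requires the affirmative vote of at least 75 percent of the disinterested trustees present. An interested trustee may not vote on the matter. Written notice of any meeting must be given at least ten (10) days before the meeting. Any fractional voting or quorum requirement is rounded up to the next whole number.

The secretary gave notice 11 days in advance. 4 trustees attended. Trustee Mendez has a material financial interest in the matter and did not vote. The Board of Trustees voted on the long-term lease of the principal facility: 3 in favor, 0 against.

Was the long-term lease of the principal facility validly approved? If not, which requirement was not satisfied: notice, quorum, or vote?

Notice: 11 days given; 10 required (11 ≥ 10). Satisfied.
Quorum: 4 present (interested trustees count toward quorum); quorum is 4. Satisfied.
Vote: the long-term lease of the principal facility requires three-fourths of the disinterested trustees present (4 − 1 = 3). 3/4 of 3 = 2.25, rounded up to 3, so 3 affirmative votes are needed; 3 voted in favor. Satisfied.

Valid — all requirements satisfied.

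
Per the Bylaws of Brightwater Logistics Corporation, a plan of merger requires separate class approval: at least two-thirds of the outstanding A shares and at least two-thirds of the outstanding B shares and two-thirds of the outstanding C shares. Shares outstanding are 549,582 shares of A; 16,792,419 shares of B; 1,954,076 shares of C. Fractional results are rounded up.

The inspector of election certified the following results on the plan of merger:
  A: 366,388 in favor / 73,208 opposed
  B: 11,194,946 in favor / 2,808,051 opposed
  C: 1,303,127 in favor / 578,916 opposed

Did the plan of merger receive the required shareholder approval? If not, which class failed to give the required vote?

A: 2/3 of 549582 = 366388; 366,388 required, 366,388 in favor — approved.
B: 2/3 of 16792419 = 11194946; 11,194,946 required, 11,194,946 in favor — approved.
C: 2/3 of 1954076 = 1302717.33, rounded up to 1302718; 1,302,718 required, 1,303,127 in favor — approved.

Approved — every class gave the required vote.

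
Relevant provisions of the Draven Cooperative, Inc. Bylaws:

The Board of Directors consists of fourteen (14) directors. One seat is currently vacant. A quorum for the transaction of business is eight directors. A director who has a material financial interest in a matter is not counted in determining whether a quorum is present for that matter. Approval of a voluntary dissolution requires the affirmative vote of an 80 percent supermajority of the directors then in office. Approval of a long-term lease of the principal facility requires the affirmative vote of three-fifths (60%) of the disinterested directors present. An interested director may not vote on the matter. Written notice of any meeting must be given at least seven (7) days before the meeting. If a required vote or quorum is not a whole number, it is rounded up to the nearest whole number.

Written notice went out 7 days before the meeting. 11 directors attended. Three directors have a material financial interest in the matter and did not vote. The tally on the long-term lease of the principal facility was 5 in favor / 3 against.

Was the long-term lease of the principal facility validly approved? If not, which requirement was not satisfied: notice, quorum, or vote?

Valid — all requirements satisfied.

Notice: 7 days given; 7 required (7 ≥ 7). Satisfied.
Quorum: 11 present, but the 3 interested directors do not count, leaving 8. Quorum is 8. Satisfied.
Vote: the long-term lease of the principal facility requires three-fifths of the disinterested directors present (11 − 3 = 8). 3/5 of 8 = 4.80, rounded up to 5, so 5 affirmative votes are needed; 5 voted in favor. Satisfied.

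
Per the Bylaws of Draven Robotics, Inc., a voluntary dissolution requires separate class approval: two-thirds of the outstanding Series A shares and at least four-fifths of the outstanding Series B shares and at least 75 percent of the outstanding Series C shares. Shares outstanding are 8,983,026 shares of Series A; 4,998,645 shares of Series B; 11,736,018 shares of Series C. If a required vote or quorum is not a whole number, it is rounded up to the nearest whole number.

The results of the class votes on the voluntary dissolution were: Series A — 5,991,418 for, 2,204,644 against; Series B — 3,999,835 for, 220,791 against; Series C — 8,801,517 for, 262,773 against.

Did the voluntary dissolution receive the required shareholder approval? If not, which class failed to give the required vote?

Series A: 2/3 of 8983026 = 5988684; 5,988,684 required, 5,991,418 in favor — approved.
Series B: 4/5 of 4998645 = 3998916; 3,998,916 required, 3,999,835 in favor — approved.
Series C: 3/4 of 11736018 = 8802013.50, rounded up to 8802014; 8,802,014 required, 8,801,517 in favor — not approved.

Not approved — the Series C shares did not give the required vote.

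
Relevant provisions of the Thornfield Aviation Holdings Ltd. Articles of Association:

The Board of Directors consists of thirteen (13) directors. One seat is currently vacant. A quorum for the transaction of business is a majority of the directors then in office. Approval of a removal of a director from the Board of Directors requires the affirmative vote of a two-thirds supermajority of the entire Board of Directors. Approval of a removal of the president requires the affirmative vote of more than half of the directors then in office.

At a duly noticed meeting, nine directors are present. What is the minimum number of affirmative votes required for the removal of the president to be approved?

The removal of the president requires a majority of the directors then in office (12).
A majority of 12 is 7.

7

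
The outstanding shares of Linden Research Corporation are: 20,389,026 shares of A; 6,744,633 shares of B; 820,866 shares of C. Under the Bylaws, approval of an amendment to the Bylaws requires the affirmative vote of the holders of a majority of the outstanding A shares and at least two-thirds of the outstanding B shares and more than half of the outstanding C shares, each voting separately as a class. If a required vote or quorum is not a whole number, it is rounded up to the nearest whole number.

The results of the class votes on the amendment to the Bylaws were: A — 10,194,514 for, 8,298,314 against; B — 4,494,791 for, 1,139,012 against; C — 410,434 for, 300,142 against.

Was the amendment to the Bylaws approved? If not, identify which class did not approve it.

Not approved — the B shares did not give the required vote.

A: a majority of 20389026 is 10194514; 10,194,514 required, 10,194,514 in favor — approved.
B: 2/3 of 6744633 = 4496422; 4,496,422 required, 4,494,791 in favor — not approved.
C: a majority of 820866 is 410434; 410,434 required, 410,434 in favor — approved.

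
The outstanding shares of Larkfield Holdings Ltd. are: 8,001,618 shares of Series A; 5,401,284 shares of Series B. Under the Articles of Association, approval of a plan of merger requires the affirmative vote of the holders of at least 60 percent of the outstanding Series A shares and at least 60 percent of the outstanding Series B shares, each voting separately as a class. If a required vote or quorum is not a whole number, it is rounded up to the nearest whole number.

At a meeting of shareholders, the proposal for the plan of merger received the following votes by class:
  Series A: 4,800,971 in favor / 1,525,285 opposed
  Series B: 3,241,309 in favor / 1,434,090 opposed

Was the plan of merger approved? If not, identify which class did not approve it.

Series A: 3/5 of 8001618 = 4800970.80, rounded up to 4800971; 4,800,971 required, 4,800,971 in favor — approved.
Series B: 3/5 of 5401284 = 3240770.40, rounded up to 3240771; 3,240,771 required, 3,241,309 in favor — approved.

Approved — every class gave the required vote.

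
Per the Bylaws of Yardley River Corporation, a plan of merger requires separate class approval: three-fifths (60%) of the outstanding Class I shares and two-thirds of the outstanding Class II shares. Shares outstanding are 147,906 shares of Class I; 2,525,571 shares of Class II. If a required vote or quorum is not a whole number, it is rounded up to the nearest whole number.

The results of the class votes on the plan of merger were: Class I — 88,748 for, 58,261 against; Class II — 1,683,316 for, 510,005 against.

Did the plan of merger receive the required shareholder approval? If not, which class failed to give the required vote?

Class I: 3/5 of 147906 = 88743.60, rounded up to 88744; 88,744 required, 88,748 in favor — approved.
Class II: 2/3 of 2525571 = 1683714; 1,683,714 required, 1,683,316 in favor — not approved.

Not approved — the Class II shares did not give the required vote.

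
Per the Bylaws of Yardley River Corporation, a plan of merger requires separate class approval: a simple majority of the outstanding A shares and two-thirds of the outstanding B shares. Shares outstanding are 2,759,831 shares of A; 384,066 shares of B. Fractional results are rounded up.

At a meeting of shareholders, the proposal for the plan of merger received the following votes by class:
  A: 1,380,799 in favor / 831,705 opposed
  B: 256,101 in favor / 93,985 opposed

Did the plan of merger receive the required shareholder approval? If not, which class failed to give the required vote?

A: a majority of 2759831 is 1379916; 1,379,916 required, 1,380,799 in favor — approved.
B: 2/3 of 384066 = 256044; 256,044 required, 256,101 in favor — approved.

Approved — every class gave the required vote.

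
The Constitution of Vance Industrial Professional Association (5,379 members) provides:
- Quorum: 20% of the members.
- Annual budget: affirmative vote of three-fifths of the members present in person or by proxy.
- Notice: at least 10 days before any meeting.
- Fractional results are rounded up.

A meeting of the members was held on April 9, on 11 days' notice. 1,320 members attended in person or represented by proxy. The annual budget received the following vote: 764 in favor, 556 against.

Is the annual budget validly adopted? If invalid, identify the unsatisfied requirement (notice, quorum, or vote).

Notice: 11 days given; 10 required. Satisfied.
Quorum: 20% of 5,379 = 1,075.80, rounded up to 1,076; 1,320 present. Satisfied.
Vote: requires three-fifths of those present (1,320); 3/5 of 1320 = 792, so 792 needed; 764 in favor. Not satisfied.

Invalid — vote requirement not satisfied.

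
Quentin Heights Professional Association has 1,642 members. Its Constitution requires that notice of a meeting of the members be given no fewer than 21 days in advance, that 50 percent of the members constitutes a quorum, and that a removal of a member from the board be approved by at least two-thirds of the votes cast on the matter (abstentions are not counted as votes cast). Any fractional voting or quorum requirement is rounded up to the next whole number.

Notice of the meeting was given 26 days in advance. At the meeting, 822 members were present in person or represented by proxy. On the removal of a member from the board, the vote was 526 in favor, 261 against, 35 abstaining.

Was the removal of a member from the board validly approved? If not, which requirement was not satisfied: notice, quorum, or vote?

Notice: 26 days given; 21 required. Satisfied.
Quorum: 50% of 1,642 = 821; 822 present. Satisfied.
Vote: requires two-thirds of the votes cast (822 − 35 abstaining = 787); 2/3 of 787 = 524.67, rounded up to 525, so 525 needed; 526 in favor. Satisfied.

Valid — all requirements satisfied.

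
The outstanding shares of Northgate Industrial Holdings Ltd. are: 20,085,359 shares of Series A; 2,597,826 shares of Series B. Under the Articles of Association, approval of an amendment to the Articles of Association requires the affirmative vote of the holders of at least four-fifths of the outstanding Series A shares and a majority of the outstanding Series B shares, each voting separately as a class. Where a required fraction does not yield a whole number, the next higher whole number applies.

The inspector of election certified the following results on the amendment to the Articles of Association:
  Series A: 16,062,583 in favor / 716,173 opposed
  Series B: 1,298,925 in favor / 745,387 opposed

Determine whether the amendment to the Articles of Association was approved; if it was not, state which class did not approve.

Not approved — the Series A shares did not give the required vote.

Series A: 4/5 of 20085359 = 16068287.20, rounded up to 16068288; 16,068,288 required, 16,062,583 in favor — not approved.
Series B: a majority of 2597826 is 1298914; 1,298,914 required, 1,298,925 in favor — approved.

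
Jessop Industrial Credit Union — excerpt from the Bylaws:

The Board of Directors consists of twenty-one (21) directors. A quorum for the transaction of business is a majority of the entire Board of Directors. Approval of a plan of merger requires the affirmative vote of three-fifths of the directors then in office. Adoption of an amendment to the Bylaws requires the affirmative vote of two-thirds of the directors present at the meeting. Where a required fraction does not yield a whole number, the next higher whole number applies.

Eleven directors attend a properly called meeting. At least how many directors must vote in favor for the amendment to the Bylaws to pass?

The amendment to the Bylaws requires two-thirds of the directors present (11).
2/3 of 11 = 7.33, rounded up to 8.

8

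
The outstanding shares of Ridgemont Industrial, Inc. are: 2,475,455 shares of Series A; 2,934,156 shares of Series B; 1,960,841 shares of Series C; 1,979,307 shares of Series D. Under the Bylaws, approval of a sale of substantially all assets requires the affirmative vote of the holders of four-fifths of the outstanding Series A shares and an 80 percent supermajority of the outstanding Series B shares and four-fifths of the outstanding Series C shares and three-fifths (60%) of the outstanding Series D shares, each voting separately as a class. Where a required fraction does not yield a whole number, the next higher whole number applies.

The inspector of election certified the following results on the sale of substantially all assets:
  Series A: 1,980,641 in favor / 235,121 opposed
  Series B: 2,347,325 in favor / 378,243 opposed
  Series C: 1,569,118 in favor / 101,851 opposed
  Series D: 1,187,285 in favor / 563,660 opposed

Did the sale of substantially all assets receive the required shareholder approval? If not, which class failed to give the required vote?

Not approved — the Series D shares did not give the required vote.

Series A: 4/5 of 2475455 = 1980364; 1,980,364 required, 1,980,641 in favor — approved.
Series B: 4/5 of 2934156 = 2347324.80, rounded up to 2347325; 2,347,325 required, 2,347,325 in favor — approved.
Series C: 4/5 of 1960841 = 1568672.80, rounded up to 1568673; 1,568,673 required, 1,569,118 in favor — approved.
Series D: 3/5 of 1979307 = 1187584.20, rounded up to 1187585; 1,187,585 required, 1,187,285 in favor — not approved.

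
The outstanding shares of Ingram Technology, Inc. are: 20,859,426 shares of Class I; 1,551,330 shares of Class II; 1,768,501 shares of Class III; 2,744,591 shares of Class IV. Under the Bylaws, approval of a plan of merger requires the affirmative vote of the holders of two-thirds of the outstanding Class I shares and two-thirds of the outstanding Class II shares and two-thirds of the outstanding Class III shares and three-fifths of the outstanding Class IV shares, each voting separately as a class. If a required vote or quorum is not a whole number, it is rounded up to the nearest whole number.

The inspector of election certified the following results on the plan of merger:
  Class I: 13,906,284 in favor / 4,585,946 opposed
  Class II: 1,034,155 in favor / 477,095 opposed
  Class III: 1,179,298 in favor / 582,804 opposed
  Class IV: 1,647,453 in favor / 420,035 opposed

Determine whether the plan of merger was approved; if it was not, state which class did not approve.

Not approved — the Class II shares did not give the required vote.

Class I: 2/3 of 20859426 = 13906284; 13,906,284 required, 13,906,284 in favor — approved.
Class II: 2/3 of 1551330 = 1034220; 1,034,220 required, 1,034,155 in favor — not approved.
Class III: 2/3 of 1768501 = 1179000.67, rounded up to 1179001; 1,179,001 required, 1,179,298 in favor — approved.
Class IV: 3/5 of 2744591 = 1646754.60, rounded up to 1646755; 1,646,755 required, 1,647,453 in favor — approved.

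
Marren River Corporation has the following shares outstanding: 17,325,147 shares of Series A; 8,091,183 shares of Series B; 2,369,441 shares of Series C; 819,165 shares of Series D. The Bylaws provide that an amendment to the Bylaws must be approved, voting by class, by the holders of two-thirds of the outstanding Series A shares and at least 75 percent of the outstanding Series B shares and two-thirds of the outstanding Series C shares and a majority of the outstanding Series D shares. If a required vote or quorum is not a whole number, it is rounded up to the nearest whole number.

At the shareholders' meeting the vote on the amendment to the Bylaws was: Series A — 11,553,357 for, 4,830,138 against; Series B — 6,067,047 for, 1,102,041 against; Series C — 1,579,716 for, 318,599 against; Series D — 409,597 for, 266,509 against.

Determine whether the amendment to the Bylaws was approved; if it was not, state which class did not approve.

Series A: 2/3 of 17325147 = 11550098; 11,550,098 required, 11,553,357 in favor — approved.
Series B: 3/4 of 8091183 = 6068387.25, rounded up to 6068388; 6,068,388 required, 6,067,047 in favor — not approved.
Series C: 2/3 of 2369441 = 1579627.33, rounded up to 1579628; 1,579,628 required, 1,579,716 in favor — approved.
Series D: a majority of 819165 is 409583; 409,583 required, 409,597 in favor — approved.

Not approved — the Series B shares did not give the required vote.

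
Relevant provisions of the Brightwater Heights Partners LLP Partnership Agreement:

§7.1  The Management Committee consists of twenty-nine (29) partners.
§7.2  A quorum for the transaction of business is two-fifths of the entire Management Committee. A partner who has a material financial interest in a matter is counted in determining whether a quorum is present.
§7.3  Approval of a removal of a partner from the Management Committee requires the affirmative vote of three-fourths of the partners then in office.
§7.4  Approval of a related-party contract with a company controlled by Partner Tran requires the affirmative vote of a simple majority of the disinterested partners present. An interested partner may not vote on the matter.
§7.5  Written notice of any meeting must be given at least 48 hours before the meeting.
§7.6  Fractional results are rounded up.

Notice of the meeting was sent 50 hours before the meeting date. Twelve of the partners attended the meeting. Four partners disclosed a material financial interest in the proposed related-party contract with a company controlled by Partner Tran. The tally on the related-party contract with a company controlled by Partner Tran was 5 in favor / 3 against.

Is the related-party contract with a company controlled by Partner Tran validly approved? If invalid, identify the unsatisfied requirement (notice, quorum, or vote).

Notice: 50 hours given; 48 required (50 ≥ 48). Satisfied.
Quorum: 12 present (interested partners count toward quorum); quorum is 12. Satisfied.
Vote: the related-party contract with a company controlled by Partner Tran requires a majority of the disinterested partners present (12 − 4 = 8). A majority of 8 is 5, so 5 affirmative votes are needed; 5 voted in favor. Satisfied.

Valid — all requirements satisfied.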